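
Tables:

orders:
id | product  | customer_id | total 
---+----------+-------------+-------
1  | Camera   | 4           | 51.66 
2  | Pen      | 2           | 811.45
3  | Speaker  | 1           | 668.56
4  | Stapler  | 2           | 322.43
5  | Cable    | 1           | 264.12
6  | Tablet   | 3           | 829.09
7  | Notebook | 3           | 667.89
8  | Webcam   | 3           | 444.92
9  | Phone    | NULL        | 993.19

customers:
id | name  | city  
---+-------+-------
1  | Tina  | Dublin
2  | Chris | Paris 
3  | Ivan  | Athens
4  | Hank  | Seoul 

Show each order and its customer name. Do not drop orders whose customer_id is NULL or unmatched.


LEFT JOIN keeps every row from orders (the left table); where customer_id has no match in customers, the customer columns become NULL. Walk through each order:
  - order 1 (Camera): customer_id=4 -> matches Hank
  - order 2 (Pen): customer_id=2 -> matches Chris
  - order 3 (Speaker): customer_id=1 -> matches Tina
  - order 4 (Stapler): customer_id=2 -> matches Chris
  - order 5 (Cable): customer_id=1 -> matches Tina
  - order 6 (Tablet): customer_id=3 -> matches Ivan
  - order 7 (Notebook): customer_id=3 -> matches Ivan
  - order 8 (Webcam): customer_id=3 -> matches Ivan
  - order 9 (Phone): customer_id=NULL, no match -> kept with NULL
All 9 rows appear; 1 has NULL customer.

SQL:
SELECT a.product, b.name AS customer
FROM orders a
LEFT JOIN customers b ON a.customer_id = b.id

Result:
product  | customer
---------+---------
Camera   | Hank    
Pen      | Chris   
Speaker  | Tina    
Stapler  | Chris   
Cable    | Tina    
Tablet   | Ivan    
Notebook | Ivan    
Webcam   | Ivan    
Phone    | NULL    


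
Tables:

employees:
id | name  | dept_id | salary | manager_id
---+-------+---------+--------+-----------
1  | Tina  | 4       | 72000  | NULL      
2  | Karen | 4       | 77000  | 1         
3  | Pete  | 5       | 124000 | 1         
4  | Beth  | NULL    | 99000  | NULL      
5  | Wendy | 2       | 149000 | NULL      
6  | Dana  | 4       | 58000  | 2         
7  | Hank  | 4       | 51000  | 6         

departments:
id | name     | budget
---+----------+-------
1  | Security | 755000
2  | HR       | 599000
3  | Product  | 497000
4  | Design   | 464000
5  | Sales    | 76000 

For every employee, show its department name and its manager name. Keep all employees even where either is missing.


Two LEFT JOINs from the same base table employees: one to departments via dept_id, one to employees itself via manager_id. Both are LEFT so every employee is preserved.
Match against departments:
  - employee 1 (Tina): dept_id=4 -> matches Design
  - employee 2 (Karen): dept_id=4 -> matches Design
  - employee 3 (Pete): dept_id=5 -> matches Sales
  - employee 4 (Beth): dept_id=NULL, no match -> kept with NULL
  - employee 5 (Wendy): dept_id=2 -> matches HR
  - employee 6 (Dana): dept_id=4 -> matches Design
  - employee 7 (Hank): dept_id=4 -> matches Design
Match against employees (self):
  - employee 1 (Tina): manager_id=NULL -> NULL
  - employee 2 (Karen): manager_id=1 -> Tina
  - employee 3 (Pete): manager_id=1 -> Tina
  - employee 4 (Beth): manager_id=NULL -> NULL
  - employee 5 (Wendy): manager_id=NULL -> NULL
  - employee 6 (Dana): manager_id=2 -> Karen
  - employee 7 (Hank): manager_id=6 -> Dana

SQL:
SELECT a.name, b.name AS department, c.name AS manager
FROM employees a
LEFT JOIN departments b ON a.dept_id = b.id
LEFT JOIN employees c ON a.manager_id = c.id

Result:
name  | department | manager
------+------------+--------
Tina  | Design     | NULL   
Karen | Design     | Tina   
Pete  | Sales      | Tina   
Beth  | NULL       | NULL   
Wendy | HR         | NULL   
Dana  | Design     | Karen  
Hank  | Design     | Dana   


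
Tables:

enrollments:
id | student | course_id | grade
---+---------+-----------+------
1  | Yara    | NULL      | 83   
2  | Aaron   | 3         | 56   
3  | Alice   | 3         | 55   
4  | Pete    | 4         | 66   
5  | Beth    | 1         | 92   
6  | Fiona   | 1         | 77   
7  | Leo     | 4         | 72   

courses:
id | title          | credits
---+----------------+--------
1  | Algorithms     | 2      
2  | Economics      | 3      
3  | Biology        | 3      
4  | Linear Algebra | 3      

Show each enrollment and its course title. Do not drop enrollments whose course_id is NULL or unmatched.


LEFT JOIN keeps every row from enrollments (the left table); where course_id has no match in courses, the course columns become NULL. Walk through each enrollment:
  - enrollment 1 (Yara): course_id=NULL, no match -> kept with NULL
  - enrollment 2 (Aaron): course_id=3 -> matches Biology
  - enrollment 3 (Alice): course_id=3 -> matches Biology
  - enrollment 4 (Pete): course_id=4 -> matches Linear Algebra
  - enrollment 5 (Beth): course_id=1 -> matches Algorithms
  - enrollment 6 (Fiona): course_id=1 -> matches Algorithms
  - enrollment 7 (Leo): course_id=4 -> matches Linear Algebra
All 7 rows appear; 1 has NULL course.

SQL:
SELECT a.student, b.title AS course
FROM enrollments a
LEFT JOIN courses b ON a.course_id = b.id

Result:
student | course        
--------+---------------
Yara    | NULL          
Aaron   | Biology       
Alice   | Biology       
Pete    | Linear Algebra
Beth    | Algorithms    
Fiona   | Algorithms    
Leo     | Linear Algebra


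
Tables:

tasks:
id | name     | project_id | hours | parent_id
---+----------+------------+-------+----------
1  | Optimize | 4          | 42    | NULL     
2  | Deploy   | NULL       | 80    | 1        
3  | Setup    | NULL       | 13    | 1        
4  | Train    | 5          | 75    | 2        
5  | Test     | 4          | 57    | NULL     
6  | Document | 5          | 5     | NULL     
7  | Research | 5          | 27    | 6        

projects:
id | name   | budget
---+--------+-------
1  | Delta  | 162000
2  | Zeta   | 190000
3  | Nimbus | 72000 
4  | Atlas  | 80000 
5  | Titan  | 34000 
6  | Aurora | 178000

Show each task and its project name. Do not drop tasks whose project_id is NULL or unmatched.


LEFT JOIN keeps every row from tasks (the left table); where project_id has no match in projects, the project columns become NULL. Walk through each task:
  - task 1 (Optimize): project_id=4 -> matches Atlas
  - task 2 (Deploy): project_id=NULL, no match -> kept with NULL
  - task 3 (Setup): project_id=NULL, no match -> kept with NULL
  - task 4 (Train): project_id=5 -> matches Titan
  - task 5 (Test): project_id=4 -> matches Atlas
  - task 6 (Document): project_id=5 -> matches Titan
  - task 7 (Research): project_id=5 -> matches Titan
All 7 rows appear; 2 have NULL project.

SQL:
SELECT a.name, b.name AS project
FROM tasks a
LEFT JOIN projects b ON a.project_id = b.id

Result:
name     | project
---------+--------
Optimize | Atlas  
Deploy   | NULL   
Setup    | NULL   
Train    | Titan  
Test     | Atlas  
Document | Titan  
Research | Titan  


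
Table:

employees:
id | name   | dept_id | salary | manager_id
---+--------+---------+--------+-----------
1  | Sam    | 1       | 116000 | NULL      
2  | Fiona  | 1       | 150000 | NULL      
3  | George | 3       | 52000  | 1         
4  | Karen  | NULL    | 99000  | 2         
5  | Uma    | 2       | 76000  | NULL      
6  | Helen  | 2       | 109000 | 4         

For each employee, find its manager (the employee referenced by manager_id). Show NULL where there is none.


This is a self-join: employees is joined to a second copy of itself, matching each row's manager_id to another row's id. Use LEFT JOIN so rows with manager_id=NULL are kept.
  - employee 1 (Sam): manager_id=NULL -> NULL
  - employee 2 (Fiona): manager_id=NULL -> NULL
  - employee 3 (George): manager_id=1 -> Sam
  - employee 4 (Karen): manager_id=2 -> Fiona
  - employee 5 (Uma): manager_id=NULL -> NULL
  - employee 6 (Helen): manager_id=4 -> Karen

SQL:
SELECT a.name AS item, b.name AS manager
FROM employees a
LEFT JOIN employees b ON a.manager_id = b.id

Result:
item   | manager
-------+--------
Sam    | NULL   
Fiona  | NULL   
George | Sam    
Karen  | Fiona  
Uma    | NULL   
Helen  | Karen  


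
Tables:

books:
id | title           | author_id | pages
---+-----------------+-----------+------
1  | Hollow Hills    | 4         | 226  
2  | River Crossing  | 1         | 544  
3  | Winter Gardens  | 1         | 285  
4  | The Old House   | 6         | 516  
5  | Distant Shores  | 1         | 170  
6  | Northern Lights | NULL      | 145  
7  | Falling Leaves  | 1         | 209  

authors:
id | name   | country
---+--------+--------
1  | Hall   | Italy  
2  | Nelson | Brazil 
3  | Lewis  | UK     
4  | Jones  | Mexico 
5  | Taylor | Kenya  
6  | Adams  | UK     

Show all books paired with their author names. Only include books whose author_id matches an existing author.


INNER JOIN keeps only books rows whose author_id matches an id in authors. Walk through each book:
  - book 1 (Hollow Hills): author_id=4 -> matches Jones
  - book 2 (River Crossing): author_id=1 -> matches Hall
  - book 3 (Winter Gardens): author_id=1 -> matches Hall
  - book 4 (The Old House): author_id=6 -> matches Adams
  - book 5 (Distant Shores): author_id=1 -> matches Hall
  - book 6 (Northern Lights): author_id=NULL, no match -> dropped
  - book 7 (Falling Leaves): author_id=1 -> matches Hall
So 1 of 7 rows is dropped.

SQL:
SELECT a.title, b.name AS author
FROM books a
INNER JOIN authors b ON a.author_id = b.id

Result:
title          | author
---------------+-------
Hollow Hills   | Jones 
River Crossing | Hall  
Winter Gardens | Hall  
The Old House  | Adams 
Distant Shores | Hall  
Falling Leaves | Hall  


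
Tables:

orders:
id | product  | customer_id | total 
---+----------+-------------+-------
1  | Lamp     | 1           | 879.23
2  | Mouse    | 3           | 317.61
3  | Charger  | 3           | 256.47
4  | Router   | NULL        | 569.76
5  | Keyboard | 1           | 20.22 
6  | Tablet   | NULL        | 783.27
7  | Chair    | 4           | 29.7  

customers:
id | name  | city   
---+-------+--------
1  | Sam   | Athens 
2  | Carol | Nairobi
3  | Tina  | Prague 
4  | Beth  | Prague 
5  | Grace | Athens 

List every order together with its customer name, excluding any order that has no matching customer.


INNER JOIN keeps only orders rows whose customer_id matches an id in customers. Walk through each order:
  - order 1 (Lamp): customer_id=1 -> matches Sam
  - order 2 (Mouse): customer_id=3 -> matches Tina
  - order 3 (Charger): customer_id=3 -> matches Tina
  - order 4 (Router): customer_id=NULL, no match -> dropped
  - order 5 (Keyboard): customer_id=1 -> matches Sam
  - order 6 (Tablet): customer_id=NULL, no match -> dropped
  - order 7 (Chair): customer_id=4 -> matches Beth
So 2 of 7 rows are dropped.

SQL:
SELECT a.product, b.name AS customer
FROM orders a
INNER JOIN customers b ON a.customer_id = b.id

Result:
product  | customer
---------+---------
Lamp     | Sam     
Mouse    | Tina    
Charger  | Tina    
Keyboard | Sam     
Chair    | Beth    


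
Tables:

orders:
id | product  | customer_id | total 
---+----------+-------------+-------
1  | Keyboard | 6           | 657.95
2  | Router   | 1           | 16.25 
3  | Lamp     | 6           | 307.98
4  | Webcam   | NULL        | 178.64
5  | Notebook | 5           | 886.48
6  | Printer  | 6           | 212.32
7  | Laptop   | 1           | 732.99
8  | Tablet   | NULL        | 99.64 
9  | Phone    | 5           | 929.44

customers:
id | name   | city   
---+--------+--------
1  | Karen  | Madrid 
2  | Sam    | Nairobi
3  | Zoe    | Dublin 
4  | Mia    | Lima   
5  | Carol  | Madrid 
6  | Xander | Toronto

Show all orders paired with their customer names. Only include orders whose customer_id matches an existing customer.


INNER JOIN keeps only orders rows whose customer_id matches an id in customers. Walk through each order:
  - order 1 (Keyboard): customer_id=6 -> matches Xander
  - order 2 (Router): customer_id=1 -> matches Karen
  - order 3 (Lamp): customer_id=6 -> matches Xander
  - order 4 (Webcam): customer_id=NULL, no match -> dropped
  - order 5 (Notebook): customer_id=5 -> matches Carol
  - order 6 (Printer): customer_id=6 -> matches Xander
  - order 7 (Laptop): customer_id=1 -> matches Karen
  - order 8 (Tablet): customer_id=NULL, no match -> dropped
  - order 9 (Phone): customer_id=5 -> matches Carol
So 2 of 9 rows are dropped.

SQL:
SELECT a.product, b.name AS customer
FROM orders a
INNER JOIN customers b ON a.customer_id = b.id

Result:
product  | customer
---------+---------
Keyboard | Xander  
Router   | Karen   
Lamp     | Xander  
Notebook | Carol   
Printer  | Xander  
Laptop   | Karen   
Phone    | Carol   


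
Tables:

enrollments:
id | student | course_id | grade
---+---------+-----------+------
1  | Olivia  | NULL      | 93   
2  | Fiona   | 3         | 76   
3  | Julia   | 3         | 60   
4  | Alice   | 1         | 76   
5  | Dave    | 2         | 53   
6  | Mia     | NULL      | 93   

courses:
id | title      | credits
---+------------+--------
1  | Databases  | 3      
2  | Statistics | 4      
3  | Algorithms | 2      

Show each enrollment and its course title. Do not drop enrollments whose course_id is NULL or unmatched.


LEFT JOIN keeps every row from enrollments (the left table); where course_id has no match in courses, the course columns become NULL. Walk through each enrollment:
  - enrollment 1 (Olivia): course_id=NULL, no match -> kept with NULL
  - enrollment 2 (Fiona): course_id=3 -> matches Algorithms
  - enrollment 3 (Julia): course_id=3 -> matches Algorithms
  - enrollment 4 (Alice): course_id=1 -> matches Databases
  - enrollment 5 (Dave): course_id=2 -> matches Statistics
  - enrollment 6 (Mia): course_id=NULL, no match -> kept with NULL
All 6 rows appear; 2 have NULL course.

SQL:
SELECT a.student, b.title AS course
FROM enrollments a
LEFT JOIN courses b ON a.course_id = b.id

Result:
student | course    
--------+-----------
Olivia  | NULL      
Fiona   | Algorithms
Julia   | Algorithms
Alice   | Databases 
Dave    | Statistics
Mia     | NULL      


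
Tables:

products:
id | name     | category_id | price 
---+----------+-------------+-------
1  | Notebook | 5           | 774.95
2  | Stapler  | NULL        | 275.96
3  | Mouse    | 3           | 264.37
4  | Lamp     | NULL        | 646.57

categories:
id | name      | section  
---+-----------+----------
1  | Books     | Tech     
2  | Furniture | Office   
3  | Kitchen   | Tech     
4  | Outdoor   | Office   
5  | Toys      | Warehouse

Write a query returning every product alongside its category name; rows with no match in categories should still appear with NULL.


LEFT JOIN keeps every row from products (the left table); where category_id has no match in categories, the category columns become NULL. Walk through each product:
  - product 1 (Notebook): category_id=5 -> matches Toys
  - product 2 (Stapler): category_id=NULL, no match -> kept with NULL
  - product 3 (Mouse): category_id=3 -> matches Kitchen
  - product 4 (Lamp): category_id=NULL, no match -> kept with NULL
All 4 rows appear; 2 have NULL category.

SQL:
SELECT a.name, b.name AS category
FROM products a
LEFT JOIN categories b ON a.category_id = b.id

Result:
name     | category
---------+---------
Notebook | Toys    
Stapler  | NULL    
Mouse    | Kitchen 
Lamp     | NULL    


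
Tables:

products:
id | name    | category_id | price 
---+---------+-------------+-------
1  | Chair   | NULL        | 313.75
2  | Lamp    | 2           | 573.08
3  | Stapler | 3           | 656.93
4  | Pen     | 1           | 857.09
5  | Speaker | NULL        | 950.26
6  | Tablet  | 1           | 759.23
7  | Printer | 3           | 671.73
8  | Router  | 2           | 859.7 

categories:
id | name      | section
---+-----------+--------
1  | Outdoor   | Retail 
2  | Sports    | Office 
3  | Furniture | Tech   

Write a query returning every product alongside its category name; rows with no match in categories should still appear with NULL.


LEFT JOIN keeps every row from products (the left table); where category_id has no match in categories, the category columns become NULL. Walk through each product:
  - product 1 (Chair): category_id=NULL, no match -> kept with NULL
  - product 2 (Lamp): category_id=2 -> matches Sports
  - product 3 (Stapler): category_id=3 -> matches Furniture
  - product 4 (Pen): category_id=1 -> matches Outdoor
  - product 5 (Speaker): category_id=NULL, no match -> kept with NULL
  - product 6 (Tablet): category_id=1 -> matches Outdoor
  - product 7 (Printer): category_id=3 -> matches Furniture
  - product 8 (Router): category_id=2 -> matches Sports
All 8 rows appear; 2 have NULL category.

SQL:
SELECT a.name, b.name AS category
FROM products a
LEFT JOIN categories b ON a.category_id = b.id

Result:
name    | category 
--------+----------
Chair   | NULL     
Lamp    | Sports   
Stapler | Furniture
Pen     | Outdoor  
Speaker | NULL     
Tablet  | Outdoor  
Printer | Furniture
Router  | Sports   


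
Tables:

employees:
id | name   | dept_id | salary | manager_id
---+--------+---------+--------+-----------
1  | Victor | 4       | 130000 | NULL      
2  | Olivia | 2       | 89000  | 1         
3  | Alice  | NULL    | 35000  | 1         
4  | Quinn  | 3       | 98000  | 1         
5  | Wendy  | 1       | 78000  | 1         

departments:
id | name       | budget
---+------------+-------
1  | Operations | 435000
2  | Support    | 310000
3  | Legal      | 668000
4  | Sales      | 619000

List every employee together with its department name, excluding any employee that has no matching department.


INNER JOIN keeps only employees rows whose dept_id matches an id in departments. Walk through each employee:
  - employee 1 (Victor): dept_id=4 -> matches Sales
  - employee 2 (Olivia): dept_id=2 -> matches Support
  - employee 3 (Alice): dept_id=NULL, no match -> dropped
  - employee 4 (Quinn): dept_id=3 -> matches Legal
  - employee 5 (Wendy): dept_id=1 -> matches Operations
So 1 of 5 rows is dropped.

SQL:
SELECT a.name, b.name AS department
FROM employees a
INNER JOIN departments b ON a.dept_id = b.id

Result:
name   | department
-------+-----------
Victor | Sales     
Olivia | Support   
Quinn  | Legal     
Wendy  | Operations


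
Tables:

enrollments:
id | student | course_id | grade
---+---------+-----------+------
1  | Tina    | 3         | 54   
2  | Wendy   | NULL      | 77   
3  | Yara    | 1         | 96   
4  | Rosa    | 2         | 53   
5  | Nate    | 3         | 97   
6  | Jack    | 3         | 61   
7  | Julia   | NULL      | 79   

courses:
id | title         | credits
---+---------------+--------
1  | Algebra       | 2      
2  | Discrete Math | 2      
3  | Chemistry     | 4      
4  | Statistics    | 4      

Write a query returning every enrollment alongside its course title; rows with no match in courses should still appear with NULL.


LEFT JOIN keeps every row from enrollments (the left table); where course_id has no match in courses, the course columns become NULL. Walk through each enrollment:
  - enrollment 1 (Tina): course_id=3 -> matches Chemistry
  - enrollment 2 (Wendy): course_id=NULL, no match -> kept with NULL
  - enrollment 3 (Yara): course_id=1 -> matches Algebra
  - enrollment 4 (Rosa): course_id=2 -> matches Discrete Math
  - enrollment 5 (Nate): course_id=3 -> matches Chemistry
  - enrollment 6 (Jack): course_id=3 -> matches Chemistry
  - enrollment 7 (Julia): course_id=NULL, no match -> kept with NULL
All 7 rows appear; 2 have NULL course.

SQL:
SELECT a.student, b.title AS course
FROM enrollments a
LEFT JOIN courses b ON a.course_id = b.id

Result:
student | course       
--------+--------------
Tina    | Chemistry    
Wendy   | NULL         
Yara    | Algebra      
Rosa    | Discrete Math
Nate    | Chemistry    
Jack    | Chemistry    
Julia   | NULL         


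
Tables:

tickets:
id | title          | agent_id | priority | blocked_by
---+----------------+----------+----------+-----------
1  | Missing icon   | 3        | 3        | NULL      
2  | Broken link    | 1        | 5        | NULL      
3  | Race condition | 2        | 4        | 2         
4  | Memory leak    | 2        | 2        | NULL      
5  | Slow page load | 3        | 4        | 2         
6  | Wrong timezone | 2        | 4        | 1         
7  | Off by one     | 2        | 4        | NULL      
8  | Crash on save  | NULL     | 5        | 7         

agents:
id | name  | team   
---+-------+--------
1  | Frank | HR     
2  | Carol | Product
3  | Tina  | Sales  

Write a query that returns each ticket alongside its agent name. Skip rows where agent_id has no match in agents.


INNER JOIN keeps only tickets rows whose agent_id matches an id in agents. Walk through each ticket:
  - ticket 1 (Missing icon): agent_id=3 -> matches Tina
  - ticket 2 (Broken link): agent_id=1 -> matches Frank
  - ticket 3 (Race condition): agent_id=2 -> matches Carol
  - ticket 4 (Memory leak): agent_id=2 -> matches Carol
  - ticket 5 (Slow page load): agent_id=3 -> matches Tina
  - ticket 6 (Wrong timezone): agent_id=2 -> matches Carol
  - ticket 7 (Off by one): agent_id=2 -> matches Carol
  - ticket 8 (Crash on save): agent_id=NULL, no match -> dropped
So 1 of 8 rows is dropped.

SQL:
SELECT a.title, b.name AS agent
FROM tickets a
INNER JOIN agents b ON a.agent_id = b.id

Result:
title          | agent
---------------+------
Missing icon   | Tina 
Broken link    | Frank
Race condition | Carol
Memory leak    | Carol
Slow page load | Tina 
Wrong timezone | Carol
Off by one     | Carol


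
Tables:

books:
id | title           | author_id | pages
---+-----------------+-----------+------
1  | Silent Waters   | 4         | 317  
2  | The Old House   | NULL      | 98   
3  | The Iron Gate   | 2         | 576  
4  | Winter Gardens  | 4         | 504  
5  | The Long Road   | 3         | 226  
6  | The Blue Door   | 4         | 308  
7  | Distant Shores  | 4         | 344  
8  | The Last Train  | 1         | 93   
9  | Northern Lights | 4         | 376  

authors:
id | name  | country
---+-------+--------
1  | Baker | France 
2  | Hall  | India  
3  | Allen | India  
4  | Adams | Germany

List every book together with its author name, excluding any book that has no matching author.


INNER JOIN keeps only books rows whose author_id matches an id in authors. Walk through each book:
  - book 1 (Silent Waters): author_id=4 -> matches Adams
  - book 2 (The Old House): author_id=NULL, no match -> dropped
  - book 3 (The Iron Gate): author_id=2 -> matches Hall
  - book 4 (Winter Gardens): author_id=4 -> matches Adams
  - book 5 (The Long Road): author_id=3 -> matches Allen
  - book 6 (The Blue Door): author_id=4 -> matches Adams
  - book 7 (Distant Shores): author_id=4 -> matches Adams
  - book 8 (The Last Train): author_id=1 -> matches Baker
  - book 9 (Northern Lights): author_id=4 -> matches Adams
So 1 of 9 rows is dropped.

SQL:
SELECT a.title, b.name AS author
FROM books a
INNER JOIN authors b ON a.author_id = b.id

Result:
title           | author
----------------+-------
Silent Waters   | Adams 
The Iron Gate   | Hall  
Winter Gardens  | Adams 
The Long Road   | Allen 
The Blue Door   | Adams 
Distant Shores  | Adams 
The Last Train  | Baker 
Northern Lights | Adams 


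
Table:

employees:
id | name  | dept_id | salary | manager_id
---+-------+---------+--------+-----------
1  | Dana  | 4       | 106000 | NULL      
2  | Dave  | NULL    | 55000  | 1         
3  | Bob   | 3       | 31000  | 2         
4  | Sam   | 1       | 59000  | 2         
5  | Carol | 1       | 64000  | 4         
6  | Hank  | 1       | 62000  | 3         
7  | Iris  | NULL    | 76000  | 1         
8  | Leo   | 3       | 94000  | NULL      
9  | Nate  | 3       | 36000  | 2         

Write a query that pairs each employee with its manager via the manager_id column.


This is a self-join: employees is joined to a second copy of itself, matching each row's manager_id to another row's id. Use LEFT JOIN so rows with manager_id=NULL are kept.
  - employee 1 (Dana): manager_id=NULL -> NULL
  - employee 2 (Dave): manager_id=1 -> Dana
  - employee 3 (Bob): manager_id=2 -> Dave
  - employee 4 (Sam): manager_id=2 -> Dave
  - employee 5 (Carol): manager_id=4 -> Sam
  - employee 6 (Hank): manager_id=3 -> Bob
  - employee 7 (Iris): manager_id=1 -> Dana
  - employee 8 (Leo): manager_id=NULL -> NULL
  - employee 9 (Nate): manager_id=2 -> Dave

SQL:
SELECT a.name AS item, b.name AS manager
FROM employees a
LEFT JOIN employees b ON a.manager_id = b.id

Result:
item  | manager
------+--------
Dana  | NULL   
Dave  | Dana   
Bob   | Dave   
Sam   | Dave   
Carol | Sam    
Hank  | Bob    
Iris  | Dana   
Leo   | NULL   
Nate  | Dave   


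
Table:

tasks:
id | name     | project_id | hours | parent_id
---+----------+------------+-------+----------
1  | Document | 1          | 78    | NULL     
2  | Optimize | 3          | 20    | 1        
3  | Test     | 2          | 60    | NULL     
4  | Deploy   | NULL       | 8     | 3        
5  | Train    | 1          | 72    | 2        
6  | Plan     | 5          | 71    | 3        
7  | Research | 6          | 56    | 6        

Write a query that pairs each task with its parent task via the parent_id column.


This is a self-join: tasks is joined to a second copy of itself, matching each row's parent_id to another row's id. Use LEFT JOIN so rows with parent_id=NULL are kept.
  - task 1 (Document): parent_id=NULL -> NULL
  - task 2 (Optimize): parent_id=1 -> Document
  - task 3 (Test): parent_id=NULL -> NULL
  - task 4 (Deploy): parent_id=3 -> Test
  - task 5 (Train): parent_id=2 -> Optimize
  - task 6 (Plan): parent_id=3 -> Test
  - task 7 (Research): parent_id=6 -> Plan

SQL:
SELECT a.name AS item, b.name AS parent
FROM tasks a
LEFT JOIN tasks b ON a.parent_id = b.id

Result:
item     | parent  
---------+---------
Document | NULL    
Optimize | Document
Test     | NULL    
Deploy   | Test    
Train    | Optimize
Plan     | Test    
Research | Plan    


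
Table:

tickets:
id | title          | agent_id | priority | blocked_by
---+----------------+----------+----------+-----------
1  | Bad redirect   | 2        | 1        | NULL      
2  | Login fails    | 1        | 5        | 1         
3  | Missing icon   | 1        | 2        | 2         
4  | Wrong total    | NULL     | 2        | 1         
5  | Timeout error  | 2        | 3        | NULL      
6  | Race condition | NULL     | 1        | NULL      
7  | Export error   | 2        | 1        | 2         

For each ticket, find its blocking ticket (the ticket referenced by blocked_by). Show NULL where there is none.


This is a self-join: tickets is joined to a second copy of itself, matching each row's blocked_by to another row's id. Use LEFT JOIN so rows with blocked_by=NULL are kept.
  - ticket 1 (Bad redirect): blocked_by=NULL -> NULL
  - ticket 2 (Login fails): blocked_by=1 -> Bad redirect
  - ticket 3 (Missing icon): blocked_by=2 -> Login fails
  - ticket 4 (Wrong total): blocked_by=1 -> Bad redirect
  - ticket 5 (Timeout error): blocked_by=NULL -> NULL
  - ticket 6 (Race condition): blocked_by=NULL -> NULL
  - ticket 7 (Export error): blocked_by=2 -> Login fails

SQL:
SELECT a.title AS item, b.title AS blocked_by
FROM tickets a
LEFT JOIN tickets b ON a.blocked_by = b.id

Result:
item           | blocked_by  
---------------+-------------
Bad redirect   | NULL        
Login fails    | Bad redirect
Missing icon   | Login fails 
Wrong total    | Bad redirect
Timeout error  | NULL        
Race condition | NULL        
Export error   | Login fails 


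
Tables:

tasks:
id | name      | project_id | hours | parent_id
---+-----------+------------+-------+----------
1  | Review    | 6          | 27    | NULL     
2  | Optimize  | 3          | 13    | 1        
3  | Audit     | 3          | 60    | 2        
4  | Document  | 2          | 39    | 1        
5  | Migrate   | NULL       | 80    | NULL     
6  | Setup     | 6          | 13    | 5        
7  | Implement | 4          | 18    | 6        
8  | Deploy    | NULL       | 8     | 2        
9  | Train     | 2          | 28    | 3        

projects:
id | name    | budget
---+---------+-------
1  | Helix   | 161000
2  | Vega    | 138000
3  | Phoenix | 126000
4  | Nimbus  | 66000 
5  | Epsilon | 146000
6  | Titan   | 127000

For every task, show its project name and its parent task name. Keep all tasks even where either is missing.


Two LEFT JOINs from the same base table tasks: one to projects via project_id, one to tasks itself via parent_id. Both are LEFT so every task is preserved.
Match against projects:
  - task 1 (Review): project_id=6 -> matches Titan
  - task 2 (Optimize): project_id=3 -> matches Phoenix
  - task 3 (Audit): project_id=3 -> matches Phoenix
  - task 4 (Document): project_id=2 -> matches Vega
  - task 5 (Migrate): project_id=NULL, no match -> kept with NULL
  - task 6 (Setup): project_id=6 -> matches Titan
  - task 7 (Implement): project_id=4 -> matches Nimbus
  - task 8 (Deploy): project_id=NULL, no match -> kept with NULL
  - task 9 (Train): project_id=2 -> matches Vega
Match against tasks (self):
  - task 1 (Review): parent_id=NULL -> NULL
  - task 2 (Optimize): parent_id=1 -> Review
  - task 3 (Audit): parent_id=2 -> Optimize
  - task 4 (Document): parent_id=1 -> Review
  - task 5 (Migrate): parent_id=NULL -> NULL
  - task 6 (Setup): parent_id=5 -> Migrate
  - task 7 (Implement): parent_id=6 -> Setup
  - task 8 (Deploy): parent_id=2 -> Optimize
  - task 9 (Train): parent_id=3 -> Audit

SQL:
SELECT a.name, b.name AS project, c.name AS parent
FROM tasks a
LEFT JOIN projects b ON a.project_id = b.id
LEFT JOIN tasks c ON a.parent_id = c.id

Result:
name      | project | parent  
----------+---------+---------
Review    | Titan   | NULL    
Optimize  | Phoenix | Review  
Audit     | Phoenix | Optimize
Document  | Vega    | Review  
Migrate   | NULL    | NULL    
Setup     | Titan   | Migrate 
Implement | Nimbus  | Setup   
Deploy    | NULL    | Optimize
Train     | Vega    | Audit   


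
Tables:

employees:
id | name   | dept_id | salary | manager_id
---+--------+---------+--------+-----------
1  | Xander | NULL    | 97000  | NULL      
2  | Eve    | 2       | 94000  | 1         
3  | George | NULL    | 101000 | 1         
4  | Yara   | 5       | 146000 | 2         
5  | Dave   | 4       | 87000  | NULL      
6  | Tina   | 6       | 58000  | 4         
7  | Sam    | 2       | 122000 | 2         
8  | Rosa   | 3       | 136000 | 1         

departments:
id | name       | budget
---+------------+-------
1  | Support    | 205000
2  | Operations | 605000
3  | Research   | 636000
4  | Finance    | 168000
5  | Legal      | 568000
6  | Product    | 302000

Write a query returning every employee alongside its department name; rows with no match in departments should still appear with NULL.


LEFT JOIN keeps every row from employees (the left table); where dept_id has no match in departments, the department columns become NULL. Walk through each employee:
  - employee 1 (Xander): dept_id=NULL, no match -> kept with NULL
  - employee 2 (Eve): dept_id=2 -> matches Operations
  - employee 3 (George): dept_id=NULL, no match -> kept with NULL
  - employee 4 (Yara): dept_id=5 -> matches Legal
  - employee 5 (Dave): dept_id=4 -> matches Finance
  - employee 6 (Tina): dept_id=6 -> matches Product
  - employee 7 (Sam): dept_id=2 -> matches Operations
  - employee 8 (Rosa): dept_id=3 -> matches Research
All 8 rows appear; 2 have NULL department.

SQL:
SELECT a.name, b.name AS department
FROM employees a
LEFT JOIN departments b ON a.dept_id = b.id

Result:
name   | department
-------+-----------
Xander | NULL      
Eve    | Operations
George | NULL      
Yara   | Legal     
Dave   | Finance   
Tina   | Product   
Sam    | Operations
Rosa   | Research  


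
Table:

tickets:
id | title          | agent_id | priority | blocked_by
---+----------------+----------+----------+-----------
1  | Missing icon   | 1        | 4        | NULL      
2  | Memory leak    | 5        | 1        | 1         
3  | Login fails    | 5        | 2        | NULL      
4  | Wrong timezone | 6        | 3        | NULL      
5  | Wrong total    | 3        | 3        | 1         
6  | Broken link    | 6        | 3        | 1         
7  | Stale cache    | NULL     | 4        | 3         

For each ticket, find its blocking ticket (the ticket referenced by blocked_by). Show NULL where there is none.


This is a self-join: tickets is joined to a second copy of itself, matching each row's blocked_by to another row's id. Use LEFT JOIN so rows with blocked_by=NULL are kept.
  - ticket 1 (Missing icon): blocked_by=NULL -> NULL
  - ticket 2 (Memory leak): blocked_by=1 -> Missing icon
  - ticket 3 (Login fails): blocked_by=NULL -> NULL
  - ticket 4 (Wrong timezone): blocked_by=NULL -> NULL
  - ticket 5 (Wrong total): blocked_by=1 -> Missing icon
  - ticket 6 (Broken link): blocked_by=1 -> Missing icon
  - ticket 7 (Stale cache): blocked_by=3 -> Login fails

SQL:
SELECT a.title AS item, b.title AS blocked_by
FROM tickets a
LEFT JOIN tickets b ON a.blocked_by = b.id

Result:
item           | blocked_by  
---------------+-------------
Missing icon   | NULL        
Memory leak    | Missing icon
Login fails    | NULL        
Wrong timezone | NULL        
Wrong total    | Missing icon
Broken link    | Missing icon
Stale cache    | Login fails 


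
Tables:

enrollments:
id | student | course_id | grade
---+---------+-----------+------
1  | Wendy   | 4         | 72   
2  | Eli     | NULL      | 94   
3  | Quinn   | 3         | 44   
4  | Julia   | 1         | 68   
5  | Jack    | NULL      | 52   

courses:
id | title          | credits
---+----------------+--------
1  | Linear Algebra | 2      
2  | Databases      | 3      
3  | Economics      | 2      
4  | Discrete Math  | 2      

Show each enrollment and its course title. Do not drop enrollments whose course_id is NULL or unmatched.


LEFT JOIN keeps every row from enrollments (the left table); where course_id has no match in courses, the course columns become NULL. Walk through each enrollment:
  - enrollment 1 (Wendy): course_id=4 -> matches Discrete Math
  - enrollment 2 (Eli): course_id=NULL, no match -> kept with NULL
  - enrollment 3 (Quinn): course_id=3 -> matches Economics
  - enrollment 4 (Julia): course_id=1 -> matches Linear Algebra
  - enrollment 5 (Jack): course_id=NULL, no match -> kept with NULL
All 5 rows appear; 2 have NULL course.

SQL:
SELECT a.student, b.title AS course
FROM enrollments a
LEFT JOIN courses b ON a.course_id = b.id

Result:
student | course        
--------+---------------
Wendy   | Discrete Math 
Eli     | NULL          
Quinn   | Economics     
Julia   | Linear Algebra
Jack    | NULL          


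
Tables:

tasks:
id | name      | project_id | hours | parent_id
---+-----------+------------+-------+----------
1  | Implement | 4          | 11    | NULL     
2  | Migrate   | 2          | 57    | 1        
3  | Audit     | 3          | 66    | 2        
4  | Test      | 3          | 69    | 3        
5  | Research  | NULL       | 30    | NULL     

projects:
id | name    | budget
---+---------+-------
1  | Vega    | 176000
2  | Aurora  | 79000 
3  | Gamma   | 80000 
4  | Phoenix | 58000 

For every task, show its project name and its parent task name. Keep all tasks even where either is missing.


Two LEFT JOINs from the same base table tasks: one to projects via project_id, one to tasks itself via parent_id. Both are LEFT so every task is preserved.
Match against projects:
  - task 1 (Implement): project_id=4 -> matches Phoenix
  - task 2 (Migrate): project_id=2 -> matches Aurora
  - task 3 (Audit): project_id=3 -> matches Gamma
  - task 4 (Test): project_id=3 -> matches Gamma
  - task 5 (Research): project_id=NULL, no match -> kept with NULL
Match against tasks (self):
  - task 1 (Implement): parent_id=NULL -> NULL
  - task 2 (Migrate): parent_id=1 -> Implement
  - task 3 (Audit): parent_id=2 -> Migrate
  - task 4 (Test): parent_id=3 -> Audit
  - task 5 (Research): parent_id=NULL -> NULL

SQL:
SELECT a.name, b.name AS project, c.name AS parent
FROM tasks a
LEFT JOIN projects b ON a.project_id = b.id
LEFT JOIN tasks c ON a.parent_id = c.id

Result:
name      | project | parent   
----------+---------+----------
Implement | Phoenix | NULL     
Migrate   | Aurora  | Implement
Audit     | Gamma   | Migrate  
Test      | Gamma   | Audit    
Research  | NULL    | NULL     


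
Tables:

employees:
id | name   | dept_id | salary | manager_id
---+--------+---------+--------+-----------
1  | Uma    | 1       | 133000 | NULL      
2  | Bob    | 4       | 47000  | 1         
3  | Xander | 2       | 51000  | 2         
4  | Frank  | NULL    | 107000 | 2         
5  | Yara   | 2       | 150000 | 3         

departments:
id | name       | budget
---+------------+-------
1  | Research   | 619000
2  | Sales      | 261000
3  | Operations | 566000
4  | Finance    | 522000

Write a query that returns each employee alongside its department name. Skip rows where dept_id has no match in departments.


INNER JOIN keeps only employees rows whose dept_id matches an id in departments. Walk through each employee:
  - employee 1 (Uma): dept_id=1 -> matches Research
  - employee 2 (Bob): dept_id=4 -> matches Finance
  - employee 3 (Xander): dept_id=2 -> matches Sales
  - employee 4 (Frank): dept_id=NULL, no match -> dropped
  - employee 5 (Yara): dept_id=2 -> matches Sales
So 1 of 5 rows is dropped.

SQL:
SELECT a.name, b.name AS department
FROM employees a
INNER JOIN departments b ON a.dept_id = b.id

Result:
name   | department
-------+-----------
Uma    | Research  
Bob    | Finance   
Xander | Sales     
Yara   | Sales     


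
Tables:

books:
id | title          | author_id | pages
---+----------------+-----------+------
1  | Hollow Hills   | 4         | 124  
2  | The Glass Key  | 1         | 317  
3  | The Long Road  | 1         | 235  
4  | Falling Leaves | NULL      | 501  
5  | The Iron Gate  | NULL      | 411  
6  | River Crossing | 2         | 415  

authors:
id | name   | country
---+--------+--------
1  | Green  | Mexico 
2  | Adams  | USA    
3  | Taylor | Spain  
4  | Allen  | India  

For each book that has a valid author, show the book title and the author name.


INNER JOIN keeps only books rows whose author_id matches an id in authors. Walk through each book:
  - book 1 (Hollow Hills): author_id=4 -> matches Allen
  - book 2 (The Glass Key): author_id=1 -> matches Green
  - book 3 (The Long Road): author_id=1 -> matches Green
  - book 4 (Falling Leaves): author_id=NULL, no match -> dropped
  - book 5 (The Iron Gate): author_id=NULL, no match -> dropped
  - book 6 (River Crossing): author_id=2 -> matches Adams
So 2 of 6 rows are dropped.

SQL:
SELECT a.title, b.name AS author
FROM books a
INNER JOIN authors b ON a.author_id = b.id

Result:
title          | author
---------------+-------
Hollow Hills   | Allen 
The Glass Key  | Green 
The Long Road  | Green 
River Crossing | Adams 


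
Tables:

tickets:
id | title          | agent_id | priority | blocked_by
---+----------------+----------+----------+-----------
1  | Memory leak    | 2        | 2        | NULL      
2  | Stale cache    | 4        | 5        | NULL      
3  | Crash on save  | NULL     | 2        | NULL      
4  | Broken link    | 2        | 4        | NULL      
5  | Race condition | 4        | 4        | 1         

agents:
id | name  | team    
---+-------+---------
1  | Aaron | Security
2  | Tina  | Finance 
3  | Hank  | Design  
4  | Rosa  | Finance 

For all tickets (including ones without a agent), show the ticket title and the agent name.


LEFT JOIN keeps every row from tickets (the left table); where agent_id has no match in agents, the agent columns become NULL. Walk through each ticket:
  - ticket 1 (Memory leak): agent_id=2 -> matches Tina
  - ticket 2 (Stale cache): agent_id=4 -> matches Rosa
  - ticket 3 (Crash on save): agent_id=NULL, no match -> kept with NULL
  - ticket 4 (Broken link): agent_id=2 -> matches Tina
  - ticket 5 (Race condition): agent_id=4 -> matches Rosa
All 5 rows appear; 1 has NULL agent.

SQL:
SELECT a.title, b.name AS agent
FROM tickets a
LEFT JOIN agents b ON a.agent_id = b.id

Result:
title          | agent
---------------+------
Memory leak    | Tina 
Stale cache    | Rosa 
Crash on save  | NULL 
Broken link    | Tina 
Race condition | Rosa 


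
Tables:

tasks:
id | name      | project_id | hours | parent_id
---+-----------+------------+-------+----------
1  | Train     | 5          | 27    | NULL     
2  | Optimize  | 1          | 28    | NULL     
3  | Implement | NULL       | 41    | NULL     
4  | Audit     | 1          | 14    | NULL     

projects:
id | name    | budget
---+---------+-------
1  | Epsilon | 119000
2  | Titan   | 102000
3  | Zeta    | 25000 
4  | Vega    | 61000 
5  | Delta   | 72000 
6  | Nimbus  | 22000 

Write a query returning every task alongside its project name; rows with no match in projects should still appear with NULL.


LEFT JOIN keeps every row from tasks (the left table); where project_id has no match in projects, the project columns become NULL. Walk through each task:
  - task 1 (Train): project_id=5 -> matches Delta
  - task 2 (Optimize): project_id=1 -> matches Epsilon
  - task 3 (Implement): project_id=NULL, no match -> kept with NULL
  - task 4 (Audit): project_id=1 -> matches Epsilon
All 4 rows appear; 1 has NULL project.

SQL:
SELECT a.name, b.name AS project
FROM tasks a
LEFT JOIN projects b ON a.project_id = b.id

Result:
name      | project
----------+--------
Train     | Delta  
Optimize  | Epsilon
Implement | NULL   
Audit     | Epsilon
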